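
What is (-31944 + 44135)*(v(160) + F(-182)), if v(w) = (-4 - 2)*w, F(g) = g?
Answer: -13922122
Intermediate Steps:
v(w) = -6*w
(-31944 + 44135)*(v(160) + F(-182)) = (-31944 + 44135)*(-6*160 - 182) = 12191*(-960 - 182) = 12191*(-1142) = -13922122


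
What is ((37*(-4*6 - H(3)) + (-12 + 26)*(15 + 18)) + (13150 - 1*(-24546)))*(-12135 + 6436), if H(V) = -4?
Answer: -213245182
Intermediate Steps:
((37*(-4*6 - H(3)) + (-12 + 26)*(15 + 18)) + (13150 - 1*(-24546)))*(-12135 + 6436) = ((37*(-4*6 - 1*(-4)) + (-12 + 26)*(15 + 18)) + (13150 - 1*(-24546)))*(-12135 + 6436) = ((37*(-24 + 4) + 14*33) + (13150 + 24546))*(-5699) = ((37*(-20) + 462) + 37696)*(-5699) = ((-740 + 462) + 37696)*(-5699) = (-278 + 37696)*(-5699) = 37418*(-5699) = -213245182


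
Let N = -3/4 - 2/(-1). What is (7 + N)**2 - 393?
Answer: -5199/16 ≈ -324.94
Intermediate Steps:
N = 5/4 (N = -3*1/4 - 2*(-1) = -3/4 + 2 = 5/4 ≈ 1.2500)
(7 + N)**2 - 393 = (7 + 5/4)**2 - 393 = (33/4)**2 - 393 = 1089/16 - 393 = -5199/16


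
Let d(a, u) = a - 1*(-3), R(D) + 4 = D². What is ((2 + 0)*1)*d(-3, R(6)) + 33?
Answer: 33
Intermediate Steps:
R(D) = -4 + D²
d(a, u) = 3 + a (d(a, u) = a + 3 = 3 + a)
((2 + 0)*1)*d(-3, R(6)) + 33 = ((2 + 0)*1)*(3 - 3) + 33 = (2*1)*0 + 33 = 2*0 + 33 = 0 + 33 = 33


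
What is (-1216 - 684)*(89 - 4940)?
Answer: 9216900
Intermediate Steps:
(-1216 - 684)*(89 - 4940) = -1900*(-4851) = 9216900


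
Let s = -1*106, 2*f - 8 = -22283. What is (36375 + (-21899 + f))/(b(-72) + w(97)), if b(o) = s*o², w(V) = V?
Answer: -6677/1098814 ≈ -0.0060766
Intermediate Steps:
f = -22275/2 (f = 4 + (½)*(-22283) = 4 - 22283/2 = -22275/2 ≈ -11138.)
s = -106
b(o) = -106*o²
(36375 + (-21899 + f))/(b(-72) + w(97)) = (36375 + (-21899 - 22275/2))/(-106*(-72)² + 97) = (36375 - 66073/2)/(-106*5184 + 97) = 6677/(2*(-549504 + 97)) = (6677/2)/(-549407) = (6677/2)*(-1/549407) = -6677/1098814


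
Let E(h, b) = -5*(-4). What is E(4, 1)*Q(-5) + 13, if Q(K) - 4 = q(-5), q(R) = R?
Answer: -7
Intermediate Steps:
E(h, b) = 20
Q(K) = -1 (Q(K) = 4 - 5 = -1)
E(4, 1)*Q(-5) + 13 = 20*(-1) + 13 = -20 + 13 = -7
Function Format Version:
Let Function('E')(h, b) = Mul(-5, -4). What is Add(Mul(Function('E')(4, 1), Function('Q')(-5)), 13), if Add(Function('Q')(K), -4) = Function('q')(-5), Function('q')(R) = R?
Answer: -7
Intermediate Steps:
Function('E')(h, b) = 20
Function('Q')(K) = -1 (Function('Q')(K) = Add(4, -5) = -1)
Add(Mul(Function('E')(4, 1), Function('Q')(-5)), 13) = Add(Mul(20, -1), 13) = Add(-20, 13) = -7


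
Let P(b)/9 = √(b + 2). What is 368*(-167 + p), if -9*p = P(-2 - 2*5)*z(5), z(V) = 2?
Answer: -61456 - 736*I*√10 ≈ -61456.0 - 2327.4*I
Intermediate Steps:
P(b) = 9*√(2 + b) (P(b) = 9*√(b + 2) = 9*√(2 + b))
p = -2*I*√10 (p = -9*√(2 + (-2 - 2*5))*2/9 = -9*√(2 + (-2 - 10))*2/9 = -9*√(2 - 12)*2/9 = -9*√(-10)*2/9 = -9*(I*√10)*2/9 = -9*I*√10*2/9 = -2*I*√10 ≈ -6.3246*I)
368*(-167 + p) = 368*(-167 - 2*I*√10) = -61456 - 736*I*√10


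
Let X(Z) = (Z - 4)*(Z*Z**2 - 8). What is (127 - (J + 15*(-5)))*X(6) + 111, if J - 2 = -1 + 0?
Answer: 83727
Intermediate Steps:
J = 1 (J = 2 + (-1 + 0) = 2 - 1 = 1)
X(Z) = (-8 + Z**3)*(-4 + Z) (X(Z) = (-4 + Z)*(Z**3 - 8) = (-4 + Z)*(-8 + Z**3) = (-8 + Z**3)*(-4 + Z))
(127 - (J + 15*(-5)))*X(6) + 111 = (127 - (1 + 15*(-5)))*(32 + 6**4 - 8*6 - 4*6**3) + 111 = (127 - (1 - 75))*(32 + 1296 - 48 - 4*216) + 111 = (127 - 1*(-74))*(32 + 1296 - 48 - 864) + 111 = (127 + 74)*416 + 111 = 201*416 + 111 = 83616 + 111 = 83727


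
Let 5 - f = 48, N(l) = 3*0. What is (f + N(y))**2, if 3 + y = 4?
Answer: 1849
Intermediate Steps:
y = 1 (y = -3 + 4 = 1)
N(l) = 0
f = -43 (f = 5 - 1*48 = 5 - 48 = -43)
(f + N(y))**2 = (-43 + 0)**2 = (-43)**2 = 1849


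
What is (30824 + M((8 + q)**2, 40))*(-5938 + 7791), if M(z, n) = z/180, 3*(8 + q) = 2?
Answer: 23132335013/405 ≈ 5.7117e+7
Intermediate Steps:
q = -22/3 (q = -8 + (1/3)*2 = -8 + 2/3 = -22/3 ≈ -7.3333)
M(z, n) = z/180 (M(z, n) = z*(1/180) = z/180)
(30824 + M((8 + q)**2, 40))*(-5938 + 7791) = (30824 + (8 - 22/3)**2/180)*(-5938 + 7791) = (30824 + (2/3)**2/180)*1853 = (30824 + (1/180)*(4/9))*1853 = (30824 + 1/405)*1853 = (12483721/405)*1853 = 23132335013/405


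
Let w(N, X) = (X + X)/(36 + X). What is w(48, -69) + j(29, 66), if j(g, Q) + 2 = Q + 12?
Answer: 882/11 ≈ 80.182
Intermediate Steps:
j(g, Q) = 10 + Q (j(g, Q) = -2 + (Q + 12) = -2 + (12 + Q) = 10 + Q)
w(N, X) = 2*X/(36 + X) (w(N, X) = (2*X)/(36 + X) = 2*X/(36 + X))
w(48, -69) + j(29, 66) = 2*(-69)/(36 - 69) + (10 + 66) = 2*(-69)/(-33) + 76 = 2*(-69)*(-1/33) + 76 = 46/11 + 76 = 882/11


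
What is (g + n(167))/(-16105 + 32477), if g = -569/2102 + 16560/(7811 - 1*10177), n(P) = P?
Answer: 397195535/40711695752 ≈ 0.0097563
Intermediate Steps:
g = -18077687/2486666 (g = -569*1/2102 + 16560/(7811 - 10177) = -569/2102 + 16560/(-2366) = -569/2102 + 16560*(-1/2366) = -569/2102 - 8280/1183 = -18077687/2486666 ≈ -7.2699)
(g + n(167))/(-16105 + 32477) = (-18077687/2486666 + 167)/(-16105 + 32477) = (397195535/2486666)/16372 = (397195535/2486666)*(1/16372) = 397195535/40711695752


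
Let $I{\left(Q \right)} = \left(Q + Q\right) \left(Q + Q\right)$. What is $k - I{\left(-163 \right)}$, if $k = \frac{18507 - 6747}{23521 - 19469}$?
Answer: $- \frac{107654648}{1013} \approx -1.0627 \cdot 10^{5}$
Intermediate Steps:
$k = \frac{2940}{1013}$ ($k = \frac{11760}{4052} = 11760 \cdot \frac{1}{4052} = \frac{2940}{1013} \approx 2.9023$)
$I{\left(Q \right)} = 4 Q^{2}$ ($I{\left(Q \right)} = 2 Q 2 Q = 4 Q^{2}$)
$k - I{\left(-163 \right)} = \frac{2940}{1013} - 4 \left(-163\right)^{2} = \frac{2940}{1013} - 4 \cdot 26569 = \frac{2940}{1013} - 106276 = - \frac{107654648}{1013}$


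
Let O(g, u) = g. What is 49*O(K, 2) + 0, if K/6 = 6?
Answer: 1764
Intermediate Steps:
K = 36 (K = 6*6 = 36)
49*O(K, 2) + 0 = 49*36 + 0 = 1764 + 0 = 1764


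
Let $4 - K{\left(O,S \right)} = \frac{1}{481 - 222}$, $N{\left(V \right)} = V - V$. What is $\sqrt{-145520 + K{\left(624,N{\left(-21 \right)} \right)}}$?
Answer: $\frac{i \sqrt{9761359055}}{259} \approx 381.47 i$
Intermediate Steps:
$N{\left(V \right)} = 0$
$K{\left(O,S \right)} = \frac{1035}{259}$ ($K{\left(O,S \right)} = 4 - \frac{1}{481 - 222} = 4 - \frac{1}{259} = \frac{1035}{259}$)
$\sqrt{-145520 + K{\left(624,N{\left(-21 \right)} \right)}} = \sqrt{-145520 + \frac{1035}{259}} = \sqrt{- \frac{37688645}{259}} = \frac{i \sqrt{9761359055}}{259}$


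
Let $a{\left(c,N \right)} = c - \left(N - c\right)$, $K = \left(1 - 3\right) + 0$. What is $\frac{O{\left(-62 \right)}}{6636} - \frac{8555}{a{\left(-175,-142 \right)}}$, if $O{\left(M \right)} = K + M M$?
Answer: $\frac{14392529}{345072} \approx 41.709$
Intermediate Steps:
$K = -2$ ($K = -2 + 0 = -2$)
$O{\left(M \right)} = -2 + M^{2}$ ($O{\left(M \right)} = -2 + M M = -2 + M^{2}$)
$a{\left(c,N \right)} = - N + 2 c$
$\frac{O{\left(-62 \right)}}{6636} - \frac{8555}{a{\left(-175,-142 \right)}} = \frac{-2 + \left(-62\right)^{2}}{6636} - \frac{8555}{\left(-1\right) \left(-142\right) + 2 \left(-175\right)} = \left(-2 + 3844\right) \frac{1}{6636} - \frac{8555}{142 - 350} = 3842 \cdot \frac{1}{6636} - \frac{8555}{-208} = \frac{1921}{3318} - - \frac{8555}{208} = \frac{1921}{3318} + \frac{8555}{208} = \frac{14392529}{345072}$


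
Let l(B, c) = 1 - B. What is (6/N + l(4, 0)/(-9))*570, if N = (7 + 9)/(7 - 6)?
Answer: 1615/4 ≈ 403.75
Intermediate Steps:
N = 16 (N = 16/1 = 16*1 = 16)
(6/N + l(4, 0)/(-9))*570 = (6/16 + (1 - 1*4)/(-9))*570 = (6*(1/16) + (1 - 4)*(-1/9))*570 = (3/8 - 3*(-1/9))*570 = (3/8 + 1/3)*570 = (17/24)*570 = 1615/4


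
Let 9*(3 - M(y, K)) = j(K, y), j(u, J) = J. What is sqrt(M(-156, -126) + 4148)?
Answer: sqrt(37515)/3 ≈ 64.563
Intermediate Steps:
M(y, K) = 3 - y/9
sqrt(M(-156, -126) + 4148) = sqrt((3 - 1/9*(-156)) + 4148) = sqrt((3 + 52/3) + 4148) = sqrt(61/3 + 4148) = sqrt(12505/3) = sqrt(37515)/3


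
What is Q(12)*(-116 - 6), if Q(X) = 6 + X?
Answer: -2196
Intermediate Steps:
Q(12)*(-116 - 6) = (6 + 12)*(-116 - 6) = 18*(-122) = -2196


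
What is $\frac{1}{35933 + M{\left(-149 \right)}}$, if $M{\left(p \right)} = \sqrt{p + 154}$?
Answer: $\frac{35933}{1291180484} - \frac{\sqrt{5}}{1291180484} \approx 2.7828 \cdot 10^{-5}$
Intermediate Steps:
$M{\left(p \right)} = \sqrt{154 + p}$
$\frac{1}{35933 + M{\left(-149 \right)}} = \frac{1}{35933 + \sqrt{154 - 149}} = \frac{1}{35933 + \sqrt{5}}$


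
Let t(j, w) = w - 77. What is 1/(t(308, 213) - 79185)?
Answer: -1/79049 ≈ -1.2650e-5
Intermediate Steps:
t(j, w) = -77 + w
1/(t(308, 213) - 79185) = 1/((-77 + 213) - 79185) = 1/(136 - 79185) = 1/(-79049) = -1/79049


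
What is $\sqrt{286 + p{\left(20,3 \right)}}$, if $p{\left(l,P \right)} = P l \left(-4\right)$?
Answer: $\sqrt{46} \approx 6.7823$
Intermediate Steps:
$p{\left(l,P \right)} = - 4 P l$
$\sqrt{286 + p{\left(20,3 \right)}} = \sqrt{286 - 12 \cdot 20} = \sqrt{286 - 240} = \sqrt{46}$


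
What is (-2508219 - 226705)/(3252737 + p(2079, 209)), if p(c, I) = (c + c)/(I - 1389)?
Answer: -1613605160/1919112751 ≈ -0.84081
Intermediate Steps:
p(c, I) = 2*c/(-1389 + I) (p(c, I) = (2*c)/(-1389 + I) = 2*c/(-1389 + I))
(-2508219 - 226705)/(3252737 + p(2079, 209)) = (-2508219 - 226705)/(3252737 + 2*2079/(-1389 + 209)) = -2734924/(3252737 + 2*2079/(-1180)) = -2734924/(3252737 + 2*2079*(-1/1180)) = -2734924/(3252737 - 2079/590) = -2734924/1919112751/590 = -2734924*590/1919112751 = -1613605160/1919112751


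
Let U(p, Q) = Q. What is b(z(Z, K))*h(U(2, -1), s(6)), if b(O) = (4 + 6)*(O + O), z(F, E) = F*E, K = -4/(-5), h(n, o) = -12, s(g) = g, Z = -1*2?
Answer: 384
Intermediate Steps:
Z = -2
K = ⅘ (K = -4*(-⅕) = ⅘ ≈ 0.80000)
z(F, E) = E*F
b(O) = 20*O (b(O) = 10*(2*O) = 20*O)
b(z(Z, K))*h(U(2, -1), s(6)) = (20*((⅘)*(-2)))*(-12) = (20*(-8/5))*(-12) = -32*(-12) = 384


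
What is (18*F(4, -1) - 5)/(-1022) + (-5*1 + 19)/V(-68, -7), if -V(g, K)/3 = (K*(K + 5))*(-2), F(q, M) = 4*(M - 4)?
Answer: 11/21 ≈ 0.52381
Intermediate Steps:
F(q, M) = -16 + 4*M (F(q, M) = 4*(-4 + M) = -16 + 4*M)
V(g, K) = 6*K*(5 + K) (V(g, K) = -3*K*(K + 5)*(-2) = -3*K*(5 + K)*(-2) = -(-6)*K*(5 + K) = 6*K*(5 + K))
(18*F(4, -1) - 5)/(-1022) + (-5*1 + 19)/V(-68, -7) = (18*(-16 + 4*(-1)) - 5)/(-1022) + (-5*1 + 19)/((6*(-7)*(5 - 7))) = (18*(-16 - 4) - 5)*(-1/1022) + (-5 + 19)/((6*(-7)*(-2))) = (18*(-20) - 5)*(-1/1022) + 14/84 = (-360 - 5)*(-1/1022) + 14*(1/84) = -365*(-1/1022) + ⅙ = 5/14 + ⅙ = 11/21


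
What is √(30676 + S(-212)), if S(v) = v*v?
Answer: 2*√18905 ≈ 274.99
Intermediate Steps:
S(v) = v²
√(30676 + S(-212)) = √(30676 + (-212)²) = √(30676 + 44944) = √75620 = 2*√18905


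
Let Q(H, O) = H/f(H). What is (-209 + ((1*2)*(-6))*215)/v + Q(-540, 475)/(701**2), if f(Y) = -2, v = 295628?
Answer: -1290697829/145271894828 ≈ -0.0088847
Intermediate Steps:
Q(H, O) = -H/2 (Q(H, O) = H/(-2) = H*(-1/2) = -H/2)
(-209 + ((1*2)*(-6))*215)/v + Q(-540, 475)/(701**2) = (-209 + ((1*2)*(-6))*215)/295628 + (-1/2*(-540))/(701**2) = (-209 + (2*(-6))*215)*(1/295628) + 270/491401 = (-209 - 12*215)*(1/295628) + 270*(1/491401) = (-209 - 2580)*(1/295628) + 270/491401 = -2789*1/295628 + 270/491401 = -2789/295628 + 270/491401 = -1290697829/145271894828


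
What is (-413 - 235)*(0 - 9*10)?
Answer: 58320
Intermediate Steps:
(-413 - 235)*(0 - 9*10) = -648*(0 - 90) = -648*(-90) = 58320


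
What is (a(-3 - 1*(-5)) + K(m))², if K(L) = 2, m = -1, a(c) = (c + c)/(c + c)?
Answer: 9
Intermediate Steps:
a(c) = 1 (a(c) = (2*c)/((2*c)) = (2*c)*(1/(2*c)) = 1)
(a(-3 - 1*(-5)) + K(m))² = (1 + 2)² = 3² = 9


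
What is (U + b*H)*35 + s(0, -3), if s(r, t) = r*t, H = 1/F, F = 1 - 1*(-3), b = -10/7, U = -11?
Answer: -795/2 ≈ -397.50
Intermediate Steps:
b = -10/7 (b = -10*⅐ = -10/7 ≈ -1.4286)
F = 4 (F = 1 + 3 = 4)
H = ¼ (H = 1/4 = ¼ ≈ 0.25000)
(U + b*H)*35 + s(0, -3) = (-11 - 10/7*¼)*35 + 0*(-3) = (-11 - 5/14)*35 + 0 = -159/14*35 + 0 = -795/2 + 0 = -795/2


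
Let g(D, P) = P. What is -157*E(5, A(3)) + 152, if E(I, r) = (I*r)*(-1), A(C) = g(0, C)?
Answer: 2507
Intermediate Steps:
A(C) = C
E(I, r) = -I*r
-157*E(5, A(3)) + 152 = -(-157)*5*3 + 152 = -157*(-15) + 152 = 2355 + 152 = 2507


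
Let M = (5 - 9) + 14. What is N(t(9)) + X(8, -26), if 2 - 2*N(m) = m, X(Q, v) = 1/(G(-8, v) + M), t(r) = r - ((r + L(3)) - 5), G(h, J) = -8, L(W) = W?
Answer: ½ ≈ 0.50000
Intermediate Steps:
M = 10 (M = -4 + 14 = 10)
t(r) = 2 (t(r) = r - ((r + 3) - 5) = r - ((3 + r) - 5) = r - (-2 + r) = r + (2 - r) = 2)
X(Q, v) = ½ (X(Q, v) = 1/(-8 + 10) = 1/2 = ½)
N(m) = 1 - m/2
N(t(9)) + X(8, -26) = (1 - ½*2) + ½ = (1 - 1) + ½ = 0 + ½ = ½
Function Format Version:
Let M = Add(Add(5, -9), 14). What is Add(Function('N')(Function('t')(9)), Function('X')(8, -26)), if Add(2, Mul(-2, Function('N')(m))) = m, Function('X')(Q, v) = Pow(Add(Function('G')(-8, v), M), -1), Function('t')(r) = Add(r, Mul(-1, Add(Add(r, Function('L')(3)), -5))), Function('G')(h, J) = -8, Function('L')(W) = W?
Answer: Rational(1, 2) ≈ 0.50000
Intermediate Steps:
M = 10 (M = Add(-4, 14) = 10)
Function('t')(r) = 2 (Function('t')(r) = Add(r, Mul(-1, Add(Add(r, 3), -5))) = Add(r, Mul(-1, Add(Add(3, r), -5))) = Add(r, Mul(-1, Add(-2, r))) = Add(r, Add(2, Mul(-1, r))) = 2)
Function('X')(Q, v) = Rational(1, 2) (Function('X')(Q, v) = Pow(Add(-8, 10), -1) = Pow(2, -1) = Rational(1, 2))
Function('N')(m) = Add(1, Mul(Rational(-1, 2), m))
Add(Function('N')(Function('t')(9)), Function('X')(8, -26)) = Add(Add(1, Mul(Rational(-1, 2), 2)), Rational(1, 2)) = Add(Add(1, -1), Rational(1, 2)) = Add(0, Rational(1, 2)) = Rational(1, 2)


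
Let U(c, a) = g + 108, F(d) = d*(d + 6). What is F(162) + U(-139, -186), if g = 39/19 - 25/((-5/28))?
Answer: 521855/19 ≈ 27466.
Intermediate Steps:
g = 2699/19 (g = 39*(1/19) - 25/((-5*1/28)) = 39/19 - 25/(-5/28) = 39/19 - 25*(-28/5) = 39/19 + 140 = 2699/19 ≈ 142.05)
F(d) = d*(6 + d)
U(c, a) = 4751/19 (U(c, a) = 2699/19 + 108 = 4751/19)
F(162) + U(-139, -186) = 162*(6 + 162) + 4751/19 = 162*168 + 4751/19 = 27216 + 4751/19 = 521855/19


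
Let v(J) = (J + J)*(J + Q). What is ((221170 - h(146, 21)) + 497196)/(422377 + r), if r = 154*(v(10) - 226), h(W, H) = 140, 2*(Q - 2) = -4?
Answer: 718226/418373 ≈ 1.7167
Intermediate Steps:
Q = 0 (Q = 2 + (1/2)*(-4) = 2 - 2 = 0)
v(J) = 2*J**2 (v(J) = (J + J)*(J + 0) = (2*J)*J = 2*J**2)
r = -4004 (r = 154*(2*10**2 - 226) = 154*(2*100 - 226) = 154*(200 - 226) = 154*(-26) = -4004)
((221170 - h(146, 21)) + 497196)/(422377 + r) = ((221170 - 1*140) + 497196)/(422377 - 4004) = ((221170 - 140) + 497196)/418373 = (221030 + 497196)*(1/418373) = 718226*(1/418373) = 718226/418373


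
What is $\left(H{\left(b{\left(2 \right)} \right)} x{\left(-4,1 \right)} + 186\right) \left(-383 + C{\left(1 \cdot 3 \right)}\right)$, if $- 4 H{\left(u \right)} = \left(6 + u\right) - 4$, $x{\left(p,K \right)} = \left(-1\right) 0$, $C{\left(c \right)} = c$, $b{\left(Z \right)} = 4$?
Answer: $-70680$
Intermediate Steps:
$x{\left(p,K \right)} = 0$
$H{\left(u \right)} = - \frac{1}{2} - \frac{u}{4}$ ($H{\left(u \right)} = - \frac{\left(6 + u\right) - 4}{4} = - \frac{2 + u}{4} = - \frac{1}{2} - \frac{u}{4}$)
$\left(H{\left(b{\left(2 \right)} \right)} x{\left(-4,1 \right)} + 186\right) \left(-383 + C{\left(1 \cdot 3 \right)}\right) = \left(\left(- \frac{1}{2} - 1\right) 0 + 186\right) \left(-383 + 1 \cdot 3\right) = \left(\left(- \frac{1}{2} - 1\right) 0 + 186\right) \left(-383 + 3\right) = \left(\left(- \frac{3}{2}\right) 0 + 186\right) \left(-380\right) = \left(0 + 186\right) \left(-380\right) = 186 \left(-380\right) = -70680$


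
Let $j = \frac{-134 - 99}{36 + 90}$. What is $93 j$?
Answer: $- \frac{7223}{42} \approx -171.98$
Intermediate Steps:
$j = - \frac{233}{126} \approx -1.8492$
$93 j = 93 \left(- \frac{233}{126}\right) = - \frac{7223}{42}$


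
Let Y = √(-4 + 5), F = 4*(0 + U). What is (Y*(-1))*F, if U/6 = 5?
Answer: -120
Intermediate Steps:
U = 30 (U = 6*5 = 30)
F = 120 (F = 4*(0 + 30) = 4*30 = 120)
Y = 1 (Y = √1 = 1)
(Y*(-1))*F = (1*(-1))*120 = -1*120 = -120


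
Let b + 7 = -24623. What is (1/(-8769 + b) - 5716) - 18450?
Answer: -807120235/33399 ≈ -24166.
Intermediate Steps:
b = -24630 (b = -7 - 24623 = -24630)
(1/(-8769 + b) - 5716) - 18450 = (1/(-8769 - 24630) - 5716) - 18450 = (1/(-33399) - 5716) - 18450 = (-1/33399 - 5716) - 18450 = -190908685/33399 - 18450 = -807120235/33399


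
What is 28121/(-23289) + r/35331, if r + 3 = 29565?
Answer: -101691211/274274553 ≈ -0.37076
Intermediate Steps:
r = 29562 (r = -3 + 29565 = 29562)
28121/(-23289) + r/35331 = 28121/(-23289) + 29562/35331 = 28121*(-1/23289) + 29562*(1/35331) = -28121/23289 + 9854/11777 = -101691211/274274553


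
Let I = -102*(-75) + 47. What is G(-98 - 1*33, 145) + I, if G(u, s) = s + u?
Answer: 7711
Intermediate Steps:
I = 7697 (I = 7650 + 47 = 7697)
G(-98 - 1*33, 145) + I = (145 + (-98 - 1*33)) + 7697 = (145 + (-98 - 33)) + 7697 = (145 - 131) + 7697 = 14 + 7697 = 7711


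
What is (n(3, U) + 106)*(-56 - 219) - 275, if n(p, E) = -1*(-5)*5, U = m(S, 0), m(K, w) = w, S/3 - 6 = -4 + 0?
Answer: -36300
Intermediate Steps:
S = 6 (S = 18 + 3*(-4 + 0) = 18 + 3*(-4) = 18 - 12 = 6)
U = 0
n(p, E) = 25 (n(p, E) = 5*5 = 25)
(n(3, U) + 106)*(-56 - 219) - 275 = (25 + 106)*(-56 - 219) - 275 = 131*(-275) - 275 = -36025 - 275 = -36300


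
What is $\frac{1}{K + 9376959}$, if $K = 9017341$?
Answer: $\frac{1}{18394300} \approx 5.4365 \cdot 10^{-8}$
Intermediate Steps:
$\frac{1}{K + 9376959} = \frac{1}{9017341 + 9376959} = \frac{1}{18394300}$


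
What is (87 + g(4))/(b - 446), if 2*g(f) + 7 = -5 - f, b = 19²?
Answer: -79/85 ≈ -0.92941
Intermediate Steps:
b = 361
g(f) = -6 - f/2 (g(f) = -7/2 + (-5 - f)/2 = -7/2 + (-5/2 - f/2) = -6 - f/2)
(87 + g(4))/(b - 446) = (87 + (-6 - ½*4))/(361 - 446) = (87 + (-6 - 2))/(-85) = (87 - 8)*(-1/85) = 79*(-1/85) = -79/85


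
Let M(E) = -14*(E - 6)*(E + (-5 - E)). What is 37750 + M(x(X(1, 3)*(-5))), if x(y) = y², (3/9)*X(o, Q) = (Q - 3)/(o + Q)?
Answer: 37330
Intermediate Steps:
X(o, Q) = 3*(-3 + Q)/(Q + o) (X(o, Q) = 3*((Q - 3)/(o + Q)) = 3*((-3 + Q)/(Q + o)) = 3*(-3 + Q)/(Q + o))
M(E) = -420 + 70*E (M(E) = -14*(-6 + E)*(-5) = -14*(30 - 5*E) = -420 + 70*E)
37750 + M(x(X(1, 3)*(-5))) = 37750 + (-420 + 70*((3*(-3 + 3)/(3 + 1))*(-5))²) = 37750 + (-420 + 70*((3*0/4)*(-5))²) = 37750 + (-420 + 70*((3*(¼)*0)*(-5))²) = 37750 + (-420 + 70*(0*(-5))²) = 37750 + (-420 + 70*0²) = 37750 + (-420 + 70*0) = 37750 + (-420 + 0) = 37750 - 420 = 37330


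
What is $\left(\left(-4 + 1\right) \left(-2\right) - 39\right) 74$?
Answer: $-2442$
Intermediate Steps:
$\left(\left(-4 + 1\right) \left(-2\right) - 39\right) 74 = \left(\left(-3\right) \left(-2\right) - 39\right) 74 = \left(6 - 39\right) 74 = \left(-33\right) 74 = -2442$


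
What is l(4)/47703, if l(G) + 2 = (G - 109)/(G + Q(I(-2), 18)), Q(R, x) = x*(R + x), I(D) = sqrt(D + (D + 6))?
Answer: -31039/637646001 + 315*sqrt(2)/850194668 ≈ -4.8154e-5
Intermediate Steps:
I(D) = sqrt(6 + 2*D) (I(D) = sqrt(D + (6 + D)) = sqrt(6 + 2*D))
l(G) = -2 + (-109 + G)/(324 + G + 18*sqrt(2)) (l(G) = -2 + (G - 109)/(G + 18*(sqrt(6 + 2*(-2)) + 18)) = -2 + (-109 + G)/(G + 18*(sqrt(6 - 4) + 18)) = -2 + (-109 + G)/(G + 18*(sqrt(2) + 18)) = -2 + (-109 + G)/(G + 18*(18 + sqrt(2))) = -2 + (-109 + G)/(G + (324 + 18*sqrt(2))) = -2 + (-109 + G)/(324 + G + 18*sqrt(2)))
l(4)/47703 = ((-757 - 1*4 - 36*sqrt(2))/(324 + 4 + 18*sqrt(2)))/47703 = ((-757 - 4 - 36*sqrt(2))/(328 + 18*sqrt(2)))*(1/47703) = ((-761 - 36*sqrt(2))/(328 + 18*sqrt(2)))*(1/47703) = (-761 - 36*sqrt(2))/(47703*(328 + 18*sqrt(2)))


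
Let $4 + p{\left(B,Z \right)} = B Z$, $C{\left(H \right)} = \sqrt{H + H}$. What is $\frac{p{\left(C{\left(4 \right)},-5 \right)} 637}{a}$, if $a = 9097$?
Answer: $- \frac{2548}{9097} - \frac{6370 \sqrt{2}}{9097} \approx -1.2704$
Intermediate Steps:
$C{\left(H \right)} = \sqrt{2} \sqrt{H}$ ($C{\left(H \right)} = \sqrt{2 H} = \sqrt{2} \sqrt{H}$)
$p{\left(B,Z \right)} = -4 + B Z$
$\frac{p{\left(C{\left(4 \right)},-5 \right)} 637}{a} = \frac{\left(-4 + \sqrt{2} \sqrt{4} \left(-5\right)\right) 637}{9097} = \left(-4 + \sqrt{2} \cdot 2 \left(-5\right)\right) 637 \cdot \frac{1}{9097} = \left(-4 + 2 \sqrt{2} \left(-5\right)\right) 637 \cdot \frac{1}{9097} = \left(-4 - 10 \sqrt{2}\right) 637 \cdot \frac{1}{9097} = \left(-2548 - 6370 \sqrt{2}\right) \frac{1}{9097} = - \frac{2548}{9097} - \frac{6370 \sqrt{2}}{9097}$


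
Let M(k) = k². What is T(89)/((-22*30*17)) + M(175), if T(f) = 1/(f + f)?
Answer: 61163024999/1997160 ≈ 30625.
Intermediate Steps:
T(f) = 1/(2*f)
T(89)/((-22*30*17)) + M(175) = ((½)/89)/((-22*30*17)) + 175² = ((½)*(1/89))/((-660*17)) + 30625 = (1/178)/(-11220) + 30625 = (1/178)*(-1/11220) + 30625 = -1/1997160 + 30625 = 61163024999/1997160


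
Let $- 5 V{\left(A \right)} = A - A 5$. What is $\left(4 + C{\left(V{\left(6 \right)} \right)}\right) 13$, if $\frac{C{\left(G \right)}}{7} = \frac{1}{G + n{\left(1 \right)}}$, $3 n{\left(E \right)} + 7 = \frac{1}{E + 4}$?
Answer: $\frac{3341}{38} \approx 87.921$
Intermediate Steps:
$V{\left(A \right)} = \frac{4 A}{5}$ ($V{\left(A \right)} = - \frac{A - A 5}{5} = - \frac{A - 5 A}{5} = - \frac{\left(-4\right) A}{5} = \frac{4 A}{5}$)
$n{\left(E \right)} = - \frac{7}{3} + \frac{1}{3 \left(4 + E\right)}$ ($n{\left(E \right)} = - \frac{7}{3} + \frac{1}{3 \left(E + 4\right)} = - \frac{7}{3} + \frac{1}{3 \left(4 + E\right)}$)
$C{\left(G \right)} = \frac{7}{- \frac{34}{15} + G}$ ($C{\left(G \right)} = \frac{7}{G + \frac{-27 - 7}{3 \left(4 + 1\right)}} = \frac{7}{G + \frac{-27 - 7}{3 \cdot 5}} = \frac{7}{G + \frac{1}{3} \cdot \frac{1}{5} \left(-34\right)} = \frac{7}{G - \frac{34}{15}} = \frac{7}{- \frac{34}{15} + G}$)
$\left(4 + C{\left(V{\left(6 \right)} \right)}\right) 13 = \left(4 + \frac{105}{-34 + 15 \cdot \frac{4}{5} \cdot 6}\right) 13 = \left(4 + \frac{105}{-34 + 15 \cdot \frac{24}{5}}\right) 13 = \left(4 + \frac{105}{-34 + 72}\right) 13 = \left(4 + \frac{105}{38}\right) 13 = \frac{257}{38} \cdot 13 = \frac{3341}{38}$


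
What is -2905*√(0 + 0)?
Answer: 0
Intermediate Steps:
-2905*√(0 + 0) = -2905*√0 = -2905*0 = 0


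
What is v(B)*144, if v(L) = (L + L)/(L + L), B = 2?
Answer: 144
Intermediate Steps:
v(L) = 1 (v(L) = (2*L)/((2*L)) = (2*L)*(1/(2*L)) = 1)
v(B)*144 = 1*144 = 144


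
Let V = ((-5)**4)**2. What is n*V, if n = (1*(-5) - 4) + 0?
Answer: -3515625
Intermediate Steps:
V = 390625 (V = 625**2 = 390625)
n = -9 (n = (-5 - 4) + 0 = -9 + 0 = -9)
n*V = -9*390625 = -3515625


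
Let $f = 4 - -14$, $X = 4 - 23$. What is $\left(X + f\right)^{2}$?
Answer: $1$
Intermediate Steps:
$X = -19$ ($X = 4 - 23 = -19$)
$f = 18$ ($f = 4 + 14 = 18$)
$\left(X + f\right)^{2} = \left(-19 + 18\right)^{2} = \left(-1\right)^{2} = 1$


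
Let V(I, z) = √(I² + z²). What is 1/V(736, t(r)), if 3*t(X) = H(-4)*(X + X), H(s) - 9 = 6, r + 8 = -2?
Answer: √41/4756 ≈ 0.0013463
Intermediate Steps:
r = -10 (r = -8 - 2 = -10)
H(s) = 15 (H(s) = 9 + 6 = 15)
t(X) = 10*X (t(X) = (15*(X + X))/3 = (15*(2*X))/3 = (30*X)/3 = 10*X)
1/V(736, t(r)) = 1/(√(736² + (10*(-10))²)) = 1/(√(541696 + (-100)²)) = 1/(√(541696 + 10000)) = 1/(√551696) = 1/(116*√41) = √41/4756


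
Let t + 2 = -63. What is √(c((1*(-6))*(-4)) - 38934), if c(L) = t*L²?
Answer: 3*I*√8486 ≈ 276.36*I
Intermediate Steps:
t = -65 (t = -2 - 63 = -65)
c(L) = -65*L²
√(c((1*(-6))*(-4)) - 38934) = √(-65*((1*(-6))*(-4))² - 38934) = √(-65*(-6*(-4))² - 38934) = √(-65*24² - 38934) = √(-65*576 - 38934) = √(-37440 - 38934) = √(-76374) = 3*I*√8486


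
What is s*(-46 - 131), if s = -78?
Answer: 13806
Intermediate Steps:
s*(-46 - 131) = -78*(-46 - 131) = -78*(-177) = 13806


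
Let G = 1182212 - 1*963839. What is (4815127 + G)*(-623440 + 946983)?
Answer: 1628553690500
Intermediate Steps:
G = 218373 (G = 1182212 - 963839 = 218373)
(4815127 + G)*(-623440 + 946983) = (4815127 + 218373)*(-623440 + 946983) = 5033500*323543 = 1628553690500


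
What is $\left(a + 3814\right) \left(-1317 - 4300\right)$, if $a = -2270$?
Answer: $-8672648$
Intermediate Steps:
$\left(a + 3814\right) \left(-1317 - 4300\right) = \left(-2270 + 3814\right) \left(-1317 - 4300\right) = 1544 \left(-5617\right) = -8672648$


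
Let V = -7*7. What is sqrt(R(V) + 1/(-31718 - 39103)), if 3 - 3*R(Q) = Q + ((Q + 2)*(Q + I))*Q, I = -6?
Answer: sqrt(23539391267442)/23607 ≈ 205.52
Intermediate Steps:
V = -49
R(Q) = 1 - Q/3 - Q*(-6 + Q)*(2 + Q)/3 (R(Q) = 1 - (Q + ((Q + 2)*(Q - 6))*Q)/3 = 1 - (Q + ((2 + Q)*(-6 + Q))*Q)/3 = 1 - (Q + ((-6 + Q)*(2 + Q))*Q)/3 = 1 - (Q + Q*(-6 + Q)*(2 + Q))/3 = 1 + (-Q/3 - Q*(-6 + Q)*(2 + Q)/3) = 1 - Q/3 - Q*(-6 + Q)*(2 + Q)/3)
sqrt(R(V) + 1/(-31718 - 39103)) = sqrt((1 - 1/3*(-49)**3 + (4/3)*(-49)**2 + (11/3)*(-49)) + 1/(-31718 - 39103)) = sqrt((1 - 1/3*(-117649) + (4/3)*2401 - 539/3) + 1/(-70821)) = sqrt((1 + 117649/3 + 9604/3 - 539/3) - 1/70821) = sqrt(42239 - 1/70821) = sqrt(2991408218/70821) = sqrt(23539391267442)/23607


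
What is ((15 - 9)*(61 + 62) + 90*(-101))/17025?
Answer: -2784/5675 ≈ -0.49057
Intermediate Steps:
((15 - 9)*(61 + 62) + 90*(-101))/17025 = (6*123 - 9090)*(1/17025) = (738 - 9090)*(1/17025) = -8352*1/17025 = -2784/5675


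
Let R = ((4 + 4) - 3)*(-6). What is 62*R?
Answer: -1860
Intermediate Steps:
R = -30 (R = (8 - 3)*(-6) = 5*(-6) = -30)
62*R = 62*(-30) = -1860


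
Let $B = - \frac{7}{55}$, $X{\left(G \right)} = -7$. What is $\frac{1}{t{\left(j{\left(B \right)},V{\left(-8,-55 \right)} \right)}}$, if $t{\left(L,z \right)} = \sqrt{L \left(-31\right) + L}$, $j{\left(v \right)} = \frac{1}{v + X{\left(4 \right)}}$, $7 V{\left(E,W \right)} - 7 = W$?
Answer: $\frac{14 \sqrt{33}}{165} \approx 0.48742$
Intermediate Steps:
$V{\left(E,W \right)} = 1 + \frac{W}{7}$
$B = - \frac{7}{55}$ ($B = \left(-7\right) \frac{1}{55} = - \frac{7}{55} \approx -0.12727$)
$j{\left(v \right)} = \frac{1}{-7 + v}$ ($j{\left(v \right)} = \frac{1}{v - 7} = \frac{1}{-7 + v}$)
$t{\left(L,z \right)} = \sqrt{30} \sqrt{- L}$ ($t{\left(L,z \right)} = \sqrt{- 31 L + L} = \sqrt{- 30 L} = \sqrt{30} \sqrt{- L}$)
$\frac{1}{t{\left(j{\left(B \right)},V{\left(-8,-55 \right)} \right)}} = \frac{1}{\sqrt{30} \sqrt{- \frac{1}{-7 - \frac{7}{55}}}} = \frac{1}{\sqrt{30} \sqrt{- \frac{1}{- \frac{392}{55}}}} = \frac{1}{\sqrt{30} \sqrt{\left(-1\right) \left(- \frac{55}{392}\right)}} = \frac{1}{\sqrt{30} \sqrt{\frac{55}{392}}} = \frac{1}{\sqrt{30} \frac{\sqrt{110}}{28}} = \frac{1}{\frac{5}{14} \sqrt{33}} = \frac{14 \sqrt{33}}{165}$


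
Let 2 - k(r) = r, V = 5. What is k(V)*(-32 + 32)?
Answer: 0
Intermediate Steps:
k(r) = 2 - r
k(V)*(-32 + 32) = (2 - 1*5)*(-32 + 32) = (2 - 5)*0 = -3*0 = 0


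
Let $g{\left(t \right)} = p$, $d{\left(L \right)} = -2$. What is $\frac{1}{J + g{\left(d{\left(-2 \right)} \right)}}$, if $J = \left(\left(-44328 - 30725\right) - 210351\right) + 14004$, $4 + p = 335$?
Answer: $- \frac{1}{271069} \approx -3.6891 \cdot 10^{-6}$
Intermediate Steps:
$p = 331$ ($p = -4 + 335 = 331$)
$g{\left(t \right)} = 331$
$J = -271400$ ($J = \left(-75053 - 210351\right) + 14004 = -285404 + 14004 = -271400$)
$\frac{1}{J + g{\left(d{\left(-2 \right)} \right)}} = \frac{1}{-271400 + 331} = \frac{1}{-271069} = - \frac{1}{271069}$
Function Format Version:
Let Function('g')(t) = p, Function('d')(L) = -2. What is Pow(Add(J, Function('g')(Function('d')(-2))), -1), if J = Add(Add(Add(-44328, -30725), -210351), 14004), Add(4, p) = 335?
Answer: Rational(-1, 271069) ≈ -3.6891e-6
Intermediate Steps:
p = 331 (p = Add(-4, 335) = 331)
Function('g')(t) = 331
J = -271400 (J = Add(Add(-75053, -210351), 14004) = Add(-285404, 14004) = -271400)
Pow(Add(J, Function('g')(Function('d')(-2))), -1) = Pow(Add(-271400, 331), -1) = Pow(-271069, -1) = Rational(-1, 271069)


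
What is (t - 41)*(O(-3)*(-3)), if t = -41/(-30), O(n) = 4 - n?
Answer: 8323/10 ≈ 832.30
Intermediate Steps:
t = 41/30 (t = -41*(-1/30) = 41/30 ≈ 1.3667)
(t - 41)*(O(-3)*(-3)) = (41/30 - 41)*((4 - 1*(-3))*(-3)) = -1189*(4 + 3)*(-3)/30 = -8323*(-3)/30 = -1189/30*(-21) = 8323/10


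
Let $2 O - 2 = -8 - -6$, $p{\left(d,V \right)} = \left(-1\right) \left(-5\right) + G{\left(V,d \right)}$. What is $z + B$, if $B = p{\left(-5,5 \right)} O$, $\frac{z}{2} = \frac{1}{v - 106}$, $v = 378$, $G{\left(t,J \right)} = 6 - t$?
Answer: $\frac{1}{136} \approx 0.0073529$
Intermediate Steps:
$p{\left(d,V \right)} = 11 - V$ ($p{\left(d,V \right)} = \left(-1\right) \left(-5\right) - \left(-6 + V\right) = 5 - \left(-6 + V\right) = 11 - V$)
$z = \frac{1}{136}$ ($z = \frac{2}{378 - 106} = \frac{2}{272} = 2 \cdot \frac{1}{272} = \frac{1}{136} \approx 0.0073529$)
$O = 0$ ($O = 1 + \frac{-8 - -6}{2} = 1 + \frac{-8 + 6}{2} = 1 + \frac{1}{2} \left(-2\right) = 1 - 1 = 0$)
$B = 0$ ($B = \left(11 - 5\right) 0 = 6 \cdot 0 = 0$)
$z + B = \frac{1}{136} + 0 = \frac{1}{136}$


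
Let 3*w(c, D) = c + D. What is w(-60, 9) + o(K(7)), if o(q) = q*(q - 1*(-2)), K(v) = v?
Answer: 46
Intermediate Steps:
w(c, D) = D/3 + c/3 (w(c, D) = (c + D)/3 = (D + c)/3 = D/3 + c/3)
o(q) = q*(2 + q) (o(q) = q*(q + 2) = q*(2 + q))
w(-60, 9) + o(K(7)) = ((1/3)*9 + (1/3)*(-60)) + 7*(2 + 7) = (3 - 20) + 7*9 = -17 + 63 = 46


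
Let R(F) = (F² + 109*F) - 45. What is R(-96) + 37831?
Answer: 36538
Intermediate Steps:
R(F) = -45 + F² + 109*F
R(-96) + 37831 = (-45 + (-96)² + 109*(-96)) + 37831 = (-45 + 9216 - 10464) + 37831 = -1293 + 37831 = 36538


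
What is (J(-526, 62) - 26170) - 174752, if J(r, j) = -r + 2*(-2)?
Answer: -200400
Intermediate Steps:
J(r, j) = -4 - r (J(r, j) = -r - 4 = -4 - r)
(J(-526, 62) - 26170) - 174752 = ((-4 - 1*(-526)) - 26170) - 174752 = ((-4 + 526) - 26170) - 174752 = (522 - 26170) - 174752 = -25648 - 174752 = -200400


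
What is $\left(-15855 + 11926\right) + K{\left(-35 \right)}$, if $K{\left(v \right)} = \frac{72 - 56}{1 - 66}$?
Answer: $- \frac{255401}{65} \approx -3929.2$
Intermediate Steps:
$K{\left(v \right)} = - \frac{16}{65}$ ($K{\left(v \right)} = \frac{16}{-65} = 16 \left(- \frac{1}{65}\right) = - \frac{16}{65}$)
$\left(-15855 + 11926\right) + K{\left(-35 \right)} = \left(-15855 + 11926\right) - \frac{16}{65} = -3929 - \frac{16}{65} = - \frac{255401}{65}$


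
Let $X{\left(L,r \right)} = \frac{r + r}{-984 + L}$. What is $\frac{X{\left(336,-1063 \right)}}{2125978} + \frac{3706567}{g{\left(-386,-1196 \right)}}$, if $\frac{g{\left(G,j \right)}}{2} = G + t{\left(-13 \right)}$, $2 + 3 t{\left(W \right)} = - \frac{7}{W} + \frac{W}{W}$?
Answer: $- \frac{2074431032356687}{432232587180} \approx -4799.3$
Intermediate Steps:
$t{\left(W \right)} = - \frac{1}{3} - \frac{7}{3 W}$ ($t{\left(W \right)} = - \frac{2}{3} + \frac{- \frac{7}{W} + \frac{W}{W}}{3} = - \frac{2}{3} + \frac{- \frac{7}{W} + 1}{3} = - \frac{2}{3} + \frac{1 - \frac{7}{W}}{3} = - \frac{2}{3} + \left(\frac{1}{3} - \frac{7}{3 W}\right) = - \frac{1}{3} - \frac{7}{3 W}$)
$X{\left(L,r \right)} = \frac{2 r}{-984 + L}$
$g{\left(G,j \right)} = - \frac{4}{13} + 2 G$ ($g{\left(G,j \right)} = 2 \left(G + \frac{-7 - -13}{3 \left(-13\right)}\right) = 2 \left(G + \frac{1}{3} \left(- \frac{1}{13}\right) \left(-7 + 13\right)\right) = 2 \left(G + \frac{1}{3} \left(- \frac{1}{13}\right) 6\right) = 2 \left(G - \frac{2}{13}\right) = 2 \left(- \frac{2}{13} + G\right) = - \frac{4}{13} + 2 G$)
$\frac{X{\left(336,-1063 \right)}}{2125978} + \frac{3706567}{g{\left(-386,-1196 \right)}} = \frac{2 \left(-1063\right) \frac{1}{-984 + 336}}{2125978} + \frac{3706567}{- \frac{4}{13} + 2 \left(-386\right)} = 2 \left(-1063\right) \frac{1}{-648} \cdot \frac{1}{2125978} + \frac{3706567}{- \frac{4}{13} - 772} = 2 \left(-1063\right) \left(- \frac{1}{648}\right) \frac{1}{2125978} + \frac{3706567}{- \frac{10040}{13}} = \frac{1063}{324} \cdot \frac{1}{2125978} + 3706567 \left(- \frac{13}{10040}\right) = \frac{1063}{688816872} - \frac{48185371}{10040} = - \frac{2074431032356687}{432232587180}$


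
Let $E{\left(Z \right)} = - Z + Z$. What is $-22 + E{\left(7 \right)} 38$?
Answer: $-22$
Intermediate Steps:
$E{\left(Z \right)} = 0$
$-22 + E{\left(7 \right)} 38 = -22 + 0 \cdot 38 = -22 + 0 = -22$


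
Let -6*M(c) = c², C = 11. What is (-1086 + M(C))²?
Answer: 44049769/36 ≈ 1.2236e+6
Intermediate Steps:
M(c) = -c²/6
(-1086 + M(C))² = (-1086 - ⅙*11²)² = (-1086 - ⅙*121)² = (-1086 - 121/6)² = (-6637/6)² = 44049769/36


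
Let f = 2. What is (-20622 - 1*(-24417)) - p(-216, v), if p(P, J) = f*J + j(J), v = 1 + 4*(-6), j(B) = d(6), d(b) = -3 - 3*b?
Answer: 3862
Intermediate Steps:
j(B) = -21 (j(B) = -3 - 3*6 = -3 - 18 = -21)
v = -23 (v = 1 - 24 = -23)
p(P, J) = -21 + 2*J (p(P, J) = 2*J - 21 = -21 + 2*J)
(-20622 - 1*(-24417)) - p(-216, v) = (-20622 - 1*(-24417)) - (-21 + 2*(-23)) = (-20622 + 24417) - (-21 - 46) = 3795 - 1*(-67) = 3795 + 67 = 3862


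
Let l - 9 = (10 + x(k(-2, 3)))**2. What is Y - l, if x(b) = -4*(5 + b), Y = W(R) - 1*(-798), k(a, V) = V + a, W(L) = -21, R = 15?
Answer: 572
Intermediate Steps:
Y = 777 (Y = -21 - 1*(-798) = -21 + 798 = 777)
x(b) = -20 - 4*b
l = 205 (l = 9 + (10 + (-20 - 4*(3 - 2)))**2 = 9 + (10 + (-20 - 4*1))**2 = 9 + (10 + (-20 - 4))**2 = 9 + (10 - 24)**2 = 9 + (-14)**2 = 9 + 196 = 205)
Y - l = 777 - 1*205 = 777 - 205 = 572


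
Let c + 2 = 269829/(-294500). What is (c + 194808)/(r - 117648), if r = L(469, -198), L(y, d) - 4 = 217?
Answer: -57370097171/34582251500 ≈ -1.6589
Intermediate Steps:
L(y, d) = 221 (L(y, d) = 4 + 217 = 221)
r = 221
c = -858829/294500 (c = -2 + 269829/(-294500) = -2 + 269829*(-1/294500) = -2 - 269829/294500 = -858829/294500 ≈ -2.9162)
(c + 194808)/(r - 117648) = (-858829/294500 + 194808)/(221 - 117648) = (57370097171/294500)/(-117427) = (57370097171/294500)*(-1/117427) = -57370097171/34582251500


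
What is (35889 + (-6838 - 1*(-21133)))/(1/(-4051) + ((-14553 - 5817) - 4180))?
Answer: -203295384/99452051 ≈ -2.0442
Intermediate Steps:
(35889 + (-6838 - 1*(-21133)))/(1/(-4051) + ((-14553 - 5817) - 4180)) = (35889 + (-6838 + 21133))/(-1/4051 + (-20370 - 4180)) = (35889 + 14295)/(-1/4051 - 24550) = 50184/(-99452051/4051) = 50184*(-4051/99452051) = -203295384/99452051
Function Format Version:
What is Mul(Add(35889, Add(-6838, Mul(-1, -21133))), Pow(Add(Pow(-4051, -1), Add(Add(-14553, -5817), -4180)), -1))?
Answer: Rational(-203295384, 99452051) ≈ -2.0442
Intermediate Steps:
Mul(Add(35889, Add(-6838, Mul(-1, -21133))), Pow(Add(Pow(-4051, -1), Add(Add(-14553, -5817), -4180)), -1)) = Mul(Add(35889, Add(-6838, 21133)), Pow(Add(Rational(-1, 4051), Add(-20370, -4180)), -1)) = Mul(Add(35889, 14295), Pow(Add(Rational(-1, 4051), -24550), -1)) = Mul(50184, Pow(Rational(-99452051, 4051), -1)) = Mul(50184, Rational(-4051, 99452051)) = Rational(-203295384, 99452051)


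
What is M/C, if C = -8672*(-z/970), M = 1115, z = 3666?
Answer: 540775/15895776 ≈ 0.034020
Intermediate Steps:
C = 15895776/485 (C = -8672/((-970/3666)) = -8672/((-970*1/3666)) = -8672/(-485/1833) = -8672*(-1833/485) = 15895776/485 ≈ 32775.)
M/C = 1115/(15895776/485) = 1115*(485/15895776) = 540775/15895776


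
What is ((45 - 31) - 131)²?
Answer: 13689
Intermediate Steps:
((45 - 31) - 131)² = (14 - 131)² = (-117)² = 13689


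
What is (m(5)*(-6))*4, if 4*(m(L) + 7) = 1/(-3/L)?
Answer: 178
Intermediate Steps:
m(L) = -7 - L/12 (m(L) = -7 + 1/(4*((-3/L))) = -7 + (-L/3)/4 = -7 - L/12)
(m(5)*(-6))*4 = ((-7 - 1/12*5)*(-6))*4 = ((-7 - 5/12)*(-6))*4 = -89/12*(-6)*4 = (89/2)*4 = 178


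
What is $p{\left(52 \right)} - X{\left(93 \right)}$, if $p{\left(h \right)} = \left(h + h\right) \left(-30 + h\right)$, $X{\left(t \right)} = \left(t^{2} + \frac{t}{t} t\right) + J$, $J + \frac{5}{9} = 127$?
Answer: $- \frac{59224}{9} \approx -6580.4$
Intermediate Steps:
$J = \frac{1138}{9}$ ($J = - \frac{5}{9} + 127 = \frac{1138}{9} \approx 126.44$)
$X{\left(t \right)} = \frac{1138}{9} + t + t^{2}$ ($X{\left(t \right)} = \left(t^{2} + \frac{t}{t} t\right) + \frac{1138}{9} = \left(t^{2} + 1 t\right) + \frac{1138}{9} = \left(t^{2} + t\right) + \frac{1138}{9} = \left(t + t^{2}\right) + \frac{1138}{9} = \frac{1138}{9} + t + t^{2}$)
$p{\left(h \right)} = 2 h \left(-30 + h\right)$
$p{\left(52 \right)} - X{\left(93 \right)} = 2 \cdot 52 \left(-30 + 52\right) - \left(\frac{1138}{9} + 93 + 93^{2}\right) = 2 \cdot 52 \cdot 22 - \left(\frac{1138}{9} + 93 + 8649\right) = 2288 - \frac{79816}{9} = - \frac{59224}{9}$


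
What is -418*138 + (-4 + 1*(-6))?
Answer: -57694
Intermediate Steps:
-418*138 + (-4 + 1*(-6)) = -57684 + (-4 - 6) = -57684 - 10 = -57694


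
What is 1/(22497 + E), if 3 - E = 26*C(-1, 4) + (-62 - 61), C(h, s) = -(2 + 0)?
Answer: 1/22675 ≈ 4.4101e-5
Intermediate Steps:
C(h, s) = -2 (C(h, s) = -1*2 = -2)
E = 178 (E = 3 - (26*(-2) + (-62 - 61)) = 3 - (-52 - 123) = 3 - 1*(-175) = 3 + 175 = 178)
1/(22497 + E) = 1/(22497 + 178) = 1/22675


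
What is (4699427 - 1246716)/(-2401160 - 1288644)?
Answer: -3452711/3689804 ≈ -0.93574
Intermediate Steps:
(4699427 - 1246716)/(-2401160 - 1288644) = 3452711/(-3689804) = 3452711*(-1/3689804) = -3452711/3689804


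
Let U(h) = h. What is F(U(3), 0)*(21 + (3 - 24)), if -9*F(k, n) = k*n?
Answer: 0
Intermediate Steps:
F(k, n) = -k*n/9
F(U(3), 0)*(21 + (3 - 24)) = (-⅑*3*0)*(21 + (3 - 24)) = 0*(21 - 21) = 0*0 = 0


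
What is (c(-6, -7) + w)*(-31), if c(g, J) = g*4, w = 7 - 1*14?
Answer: 961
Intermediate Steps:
w = -7 (w = 7 - 14 = -7)
c(g, J) = 4*g
(c(-6, -7) + w)*(-31) = (4*(-6) - 7)*(-31) = (-24 - 7)*(-31) = -31*(-31) = 961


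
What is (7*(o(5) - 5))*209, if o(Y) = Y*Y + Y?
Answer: 36575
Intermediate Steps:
o(Y) = Y + Y² (o(Y) = Y² + Y = Y + Y²)
(7*(o(5) - 5))*209 = (7*(5*(1 + 5) - 5))*209 = (7*(5*6 - 5))*209 = (7*(30 - 5))*209 = (7*25)*209 = 175*209 = 36575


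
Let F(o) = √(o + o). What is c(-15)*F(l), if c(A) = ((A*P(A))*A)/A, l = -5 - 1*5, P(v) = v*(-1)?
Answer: -450*I*√5 ≈ -1006.2*I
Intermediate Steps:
P(v) = -v
l = -10 (l = -5 - 5 = -10)
F(o) = √2*√o (F(o) = √(2*o) = √2*√o)
c(A) = -A² (c(A) = ((A*(-A))*A)/A = ((-A²)*A)/A = (-A³)/A = -A²)
c(-15)*F(l) = (-1*(-15)²)*(√2*√(-10)) = (-1*225)*(√2*(I*√10)) = -450*I*√5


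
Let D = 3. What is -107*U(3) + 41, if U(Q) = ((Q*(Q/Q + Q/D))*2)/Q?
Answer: -387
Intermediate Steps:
U(Q) = 2 + 2*Q/3 (U(Q) = ((Q*(Q/Q + Q/3))*2)/Q = ((Q*(1 + Q*(⅓)))*2)/Q = ((Q*(1 + Q/3))*2)/Q = (2*Q*(1 + Q/3))/Q = 2 + 2*Q/3)
-107*U(3) + 41 = -107*(2 + (⅔)*3) + 41 = -107*(2 + 2) + 41 = -107*4 + 41 = -428 + 41 = -387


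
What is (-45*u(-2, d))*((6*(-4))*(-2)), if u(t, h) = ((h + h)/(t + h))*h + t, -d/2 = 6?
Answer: 341280/7 ≈ 48754.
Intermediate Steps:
d = -12 (d = -2*6 = -12)
u(t, h) = t + 2*h²/(h + t) (u(t, h) = ((2*h)/(h + t))*h + t = (2*h/(h + t))*h + t = 2*h²/(h + t) + t = t + 2*h²/(h + t))
(-45*u(-2, d))*((6*(-4))*(-2)) = (-45*((-2)² + 2*(-12)² - 12*(-2))/(-12 - 2))*((6*(-4))*(-2)) = (-45*(4 + 2*144 + 24)/(-14))*(-24*(-2)) = -(-45)*(4 + 288 + 24)/14*48 = -(-45)*316/14*48 = -45*(-158/7)*48 = (7110/7)*48 = 341280/7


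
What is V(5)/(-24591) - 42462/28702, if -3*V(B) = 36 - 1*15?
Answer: -74570152/50415063 ≈ -1.4791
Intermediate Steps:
V(B) = -7 (V(B) = -(36 - 1*15)/3 = -(36 - 15)/3 = -⅓*21 = -7)
V(5)/(-24591) - 42462/28702 = -7/(-24591) - 42462/28702 = -7*(-1/24591) - 42462*1/28702 = 1/3513 - 21231/14351 = -74570152/50415063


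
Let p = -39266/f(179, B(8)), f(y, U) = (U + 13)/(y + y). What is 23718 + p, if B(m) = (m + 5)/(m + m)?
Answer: -219673970/221 ≈ -9.9400e+5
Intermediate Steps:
B(m) = (5 + m)/(2*m) (B(m) = (5 + m)/((2*m)) = (5 + m)*(1/(2*m)) = (5 + m)/(2*m))
f(y, U) = (13 + U)/(2*y) (f(y, U) = (13 + U)/((2*y)) = (13 + U)*(1/(2*y)) = (13 + U)/(2*y))
p = -224915648/221 (p = -39266*358/(13 + (½)*(5 + 8)/8) = -39266*358/(13 + (½)*(⅛)*13) = -39266*358/(13 + 13/16) = -39266/((½)*(1/179)*(221/16)) = -39266/221/5728 = -39266*5728/221 = -224915648/221 ≈ -1.0177e+6)
23718 + p = 23718 - 224915648/221 = -219673970/221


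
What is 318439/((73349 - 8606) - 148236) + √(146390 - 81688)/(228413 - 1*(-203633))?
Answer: -318439/83493 + √64702/432046 ≈ -3.8134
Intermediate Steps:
318439/((73349 - 8606) - 148236) + √(146390 - 81688)/(228413 - 1*(-203633)) = 318439/(64743 - 148236) + √64702/(228413 + 203633) = 318439/(-83493) + √64702/432046 = 318439*(-1/83493) + √64702*(1/432046) = -318439/83493 + √64702/432046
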